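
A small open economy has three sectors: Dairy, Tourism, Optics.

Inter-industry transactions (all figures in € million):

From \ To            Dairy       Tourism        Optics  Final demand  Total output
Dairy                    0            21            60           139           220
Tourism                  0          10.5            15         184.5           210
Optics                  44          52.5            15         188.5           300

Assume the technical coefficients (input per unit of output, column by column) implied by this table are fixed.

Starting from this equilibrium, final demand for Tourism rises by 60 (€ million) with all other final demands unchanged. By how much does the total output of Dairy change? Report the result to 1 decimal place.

Technical coefficients a_ij = z_ij / X_j:
  a_DD = 0/220 = 0.00, a_TD = 0/220 = 0.00, a_OD = 44/220 = 0.20
  a_DT = 21/210 = 0.10, a_TT = 10.5/210 = 0.05, a_OT = 52.5/210 = 0.25
  a_DO = 60/300 = 0.20, a_TO = 15/300 = 0.05, a_OO = 15/300 = 0.05
I − A =
  [   1.00    -0.10    -0.20]
  [   0.00     0.95    -0.05]
  [  -0.20    -0.25     0.95]
Cofactors of I−A, C_ij = (−1)^(i+j)·(minor ij) (rows/columns in the sector order above):
  C_11 = (0.95)(0.95) − (-0.05)(-0.25) = 0.8900
  C_12 = −[(0.00)(0.95) − (-0.05)(-0.20)] = 0.0100
  C_13 = (0.00)(-0.25) − (0.95)(-0.20) = 0.1900
  C_21 = −[(-0.10)(0.95) − (-0.20)(-0.25)] = 0.1450
  C_22 = (1.00)(0.95) − (-0.20)(-0.20) = 0.9100
  C_23 = −[(1.00)(-0.25) − (-0.10)(-0.20)] = 0.2700
  C_31 = (-0.10)(-0.05) − (-0.20)(0.95) = 0.1950
  C_32 = −[(1.00)(-0.05) − (-0.20)(0.00)] = 0.0500
  C_33 = (1.00)(0.95) − (-0.10)(0.00) = 0.9500
det(I−A) = Σ_j (I−A)_1j·C_1j = (1.00)(0.8900) + (-0.10)(0.0100) + (-0.20)(0.1900) = 0.8510
adj(I−A) = Cᵀ =
  [ 0.8900   0.1450   0.1950]
  [ 0.0100   0.9100   0.0500]
  [ 0.1900   0.2700   0.9500]
(I − A)⁻¹ = adj(I−A) / det(I−A) ≈
  [   1.0458     0.1704     0.2291]
  [   0.0118     1.0693     0.0588]
  [   0.2233     0.3173     1.1163]
Δx = (I − A)⁻¹ Δd with Δd having +60 in the Tourism component and 0 elsewhere.
So Δx_D = L_DT · (+60), where L_DT = adj(I−A)_DT / det(I−A) = 0.1450 / 0.8510.
Δx_D = 0.1450 × (+60) / 0.8510 = 8.70 / 0.8510 ≈ 10.2.

Δx_D = 10.2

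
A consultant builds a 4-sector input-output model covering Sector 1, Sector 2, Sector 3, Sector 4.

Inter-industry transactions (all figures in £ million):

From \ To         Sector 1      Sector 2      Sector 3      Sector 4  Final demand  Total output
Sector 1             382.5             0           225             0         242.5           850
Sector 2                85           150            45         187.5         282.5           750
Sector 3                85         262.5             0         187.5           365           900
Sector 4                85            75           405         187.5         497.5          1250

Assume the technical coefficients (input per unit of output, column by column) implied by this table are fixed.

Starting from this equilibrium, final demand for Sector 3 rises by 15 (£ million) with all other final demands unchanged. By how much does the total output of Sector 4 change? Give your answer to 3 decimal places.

Technical coefficients a_ij = z_ij / X_j:
  a_11 = 382.5/850 = 0.45, a_21 = 85/850 = 0.10, a_31 = 85/850 = 0.10, a_41 = 85/850 = 0.10
  a_12 = 0/750 = 0.00, a_22 = 150/750 = 0.20, a_32 = 262.5/750 = 0.35, a_42 = 75/750 = 0.10
  a_13 = 225/900 = 0.25, a_23 = 45/900 = 0.05, a_33 = 0/900 = 0.00, a_43 = 405/900 = 0.45
  a_14 = 0/1250 = 0.00, a_24 = 187.5/1250 = 0.15, a_34 = 187.5/1250 = 0.15, a_44 = 187.5/1250 = 0.15
I − A =
  [   0.55     0.00    -0.25     0.00]
  [  -0.10     0.80    -0.05    -0.15]
  [  -0.10    -0.35     1.00    -0.15]
  [  -0.10    -0.10    -0.45     0.85]
Compute the cofactors C_ij = (−1)^(i+j)·(3×3 minor ij) of I−A; the adjugate is their transpose:
adj(I−A) = Cᵀ =
  [ 0.571750   0.078125   0.166250   0.043125]
  [ 0.105000   0.405375   0.085500   0.086625]
  [ 0.115000   0.171875   0.365750   0.094875]
  [ 0.140500   0.147875   0.223250   0.401625]
det(I−A) = Σ_j (I−A)_1j·C_1j = (0.55)(0.571750) + (0.00)(0.105000) + (-0.25)(0.115000) + (0.00)(0.140500) = 0.2857125
(I − A)⁻¹ = adj(I−A) / det(I−A) ≈
  [   2.0011     0.2734     0.5819     0.1509]
  [   0.3675     1.4188     0.2993     0.3032]
  [   0.4025     0.6016     1.2801     0.3321]
  [   0.4918     0.5176     0.7814     1.4057]
Δx = (I − A)⁻¹ Δd with Δd having +15 in the Sector 3 component and 0 elsewhere.
So Δx_4 = L_43 · (+15), where L_43 = adj(I−A)_43 / det(I−A) = 0.223250 / 0.2857125.
Δx_4 = 0.223250 × (+15) / 0.2857125 = 3.34875 / 0.2857125 ≈ 11.721.

Δx_4 = 11.721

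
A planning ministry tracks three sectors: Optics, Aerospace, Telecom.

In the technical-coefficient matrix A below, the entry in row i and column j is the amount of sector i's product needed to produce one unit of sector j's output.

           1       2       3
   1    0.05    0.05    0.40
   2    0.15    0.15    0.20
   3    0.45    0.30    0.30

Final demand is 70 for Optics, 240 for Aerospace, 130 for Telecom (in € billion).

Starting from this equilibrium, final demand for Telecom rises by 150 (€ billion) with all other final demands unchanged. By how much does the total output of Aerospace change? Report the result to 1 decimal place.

I − A =
  [   0.95    -0.05    -0.40]
  [  -0.15     0.85    -0.20]
  [  -0.45    -0.30     0.70]
Cofactors of I−A, C_ij = (−1)^(i+j)·(minor ij) (rows/columns in the sector order above):
  C_11 = (0.85)(0.70) − (-0.20)(-0.30) = 0.5350
  C_12 = −[(-0.15)(0.70) − (-0.20)(-0.45)] = 0.1950
  C_13 = (-0.15)(-0.30) − (0.85)(-0.45) = 0.4275
  C_21 = −[(-0.05)(0.70) − (-0.40)(-0.30)] = 0.1550
  C_22 = (0.95)(0.70) − (-0.40)(-0.45) = 0.4850
  C_23 = −[(0.95)(-0.30) − (-0.05)(-0.45)] = 0.3075
  C_31 = (-0.05)(-0.20) − (-0.40)(0.85) = 0.3500
  C_32 = −[(0.95)(-0.20) − (-0.40)(-0.15)] = 0.2500
  C_33 = (0.95)(0.85) − (-0.05)(-0.15) = 0.8000
det(I−A) = Σ_j (I−A)_1j·C_1j = (0.95)(0.5350) + (-0.05)(0.1950) + (-0.40)(0.4275) = 0.3275
adj(I−A) = Cᵀ =
  [ 0.5350   0.1550   0.3500]
  [ 0.1950   0.4850   0.2500]
  [ 0.4275   0.3075   0.8000]
(I − A)⁻¹ = adj(I−A) / det(I−A) ≈
  [   1.6336     0.4733     1.0687]
  [   0.5954     1.4809     0.7634]
  [   1.3053     0.9389     2.4427]
Δx = (I − A)⁻¹ Δd with Δd having +150 in the Telecom component and 0 elsewhere.
So Δx_2 = L_23 · (+150), where L_23 = adj(I−A)_23 / det(I−A) = 0.2500 / 0.3275.
Δx_2 = 0.2500 × (+150) / 0.3275 = 37.50 / 0.3275 ≈ 114.5.

Δx_2 = 114.5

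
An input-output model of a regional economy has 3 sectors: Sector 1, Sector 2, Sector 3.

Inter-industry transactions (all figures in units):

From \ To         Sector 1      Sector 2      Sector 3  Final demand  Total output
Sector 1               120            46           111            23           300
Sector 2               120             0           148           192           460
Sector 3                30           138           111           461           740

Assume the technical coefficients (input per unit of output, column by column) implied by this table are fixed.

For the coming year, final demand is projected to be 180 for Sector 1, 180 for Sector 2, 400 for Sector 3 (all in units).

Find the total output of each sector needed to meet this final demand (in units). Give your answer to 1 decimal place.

x_1 = 576.8, x_2 = 557.8, x_3 = 735.3

Technical coefficients a_ij = z_ij / X_j:
  a_11 = 120/300 = 0.40, a_21 = 120/300 = 0.40, a_31 = 30/300 = 0.10
  a_12 = 46/460 = 0.10, a_22 = 0/460 = 0.00, a_32 = 138/460 = 0.30
  a_13 = 111/740 = 0.15, a_23 = 148/740 = 0.20, a_33 = 111/740 = 0.15
I − A =
  [   0.60    -0.10    -0.15]
  [  -0.40     1.00    -0.20]
  [  -0.10    -0.30     0.85]
Cofactors of I−A, C_ij = (−1)^(i+j)·(minor ij) (rows/columns in the sector order above):
  C_11 = (1.00)(0.85) − (-0.20)(-0.30) = 0.7900
  C_12 = −[(-0.40)(0.85) − (-0.20)(-0.10)] = 0.3600
  C_13 = (-0.40)(-0.30) − (1.00)(-0.10) = 0.2200
  C_21 = −[(-0.10)(0.85) − (-0.15)(-0.30)] = 0.1300
  C_22 = (0.60)(0.85) − (-0.15)(-0.10) = 0.4950
  C_23 = −[(0.60)(-0.30) − (-0.10)(-0.10)] = 0.1900
  C_31 = (-0.10)(-0.20) − (-0.15)(1.00) = 0.1700
  C_32 = −[(0.60)(-0.20) − (-0.15)(-0.40)] = 0.1800
  C_33 = (0.60)(1.00) − (-0.10)(-0.40) = 0.5600
det(I−A) = Σ_j (I−A)_1j·C_1j = (0.60)(0.7900) + (-0.10)(0.3600) + (-0.15)(0.2200) = 0.4050
adj(I−A) = Cᵀ =
  [ 0.7900   0.1300   0.1700]
  [ 0.3600   0.4950   0.1800]
  [ 0.2200   0.1900   0.5600]
(I − A)⁻¹ = adj(I−A) / det(I−A) ≈
  [   1.9506     0.3210     0.4198]
  [   0.8889     1.2222     0.4444]
  [   0.5432     0.4691     1.3827]
x = (I − A)⁻¹ d = adj(I−A)·d / det(I−A), with det(I−A) = 0.4050:
  x_1 = (0.7900·180 + 0.1300·180 + 0.1700·400) / 0.4050 = 233.60 / 0.4050 ≈ 576.8
  x_2 = (0.3600·180 + 0.4950·180 + 0.1800·400) / 0.4050 = 225.90 / 0.4050 ≈ 557.8
  x_3 = (0.2200·180 + 0.1900·180 + 0.5600·400) / 0.4050 = 297.80 / 0.4050 ≈ 735.3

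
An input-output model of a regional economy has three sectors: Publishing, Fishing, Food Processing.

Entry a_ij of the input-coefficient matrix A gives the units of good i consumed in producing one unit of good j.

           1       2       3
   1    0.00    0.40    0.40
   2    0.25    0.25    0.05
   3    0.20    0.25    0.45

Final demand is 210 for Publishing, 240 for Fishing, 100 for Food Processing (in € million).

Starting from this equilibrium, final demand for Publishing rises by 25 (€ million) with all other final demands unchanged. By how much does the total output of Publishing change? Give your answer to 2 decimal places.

I − A =
  [   1.00    -0.40    -0.40]
  [  -0.25     0.75    -0.05]
  [  -0.20    -0.25     0.55]
Cofactors of I−A, C_ij = (−1)^(i+j)·(minor ij) (rows/columns in the sector order above):
  C_11 = (0.75)(0.55) − (-0.05)(-0.25) = 0.4000
  C_12 = −[(-0.25)(0.55) − (-0.05)(-0.20)] = 0.1475
  C_13 = (-0.25)(-0.25) − (0.75)(-0.20) = 0.2125
  C_21 = −[(-0.40)(0.55) − (-0.40)(-0.25)] = 0.3200
  C_22 = (1.00)(0.55) − (-0.40)(-0.20) = 0.4700
  C_23 = −[(1.00)(-0.25) − (-0.40)(-0.20)] = 0.3300
  C_31 = (-0.40)(-0.05) − (-0.40)(0.75) = 0.3200
  C_32 = −[(1.00)(-0.05) − (-0.40)(-0.25)] = 0.1500
  C_33 = (1.00)(0.75) − (-0.40)(-0.25) = 0.6500
det(I−A) = Σ_j (I−A)_1j·C_1j = (1.00)(0.4000) + (-0.40)(0.1475) + (-0.40)(0.2125) = 0.2560
adj(I−A) = Cᵀ =
  [ 0.4000   0.3200   0.3200]
  [ 0.1475   0.4700   0.1500]
  [ 0.2125   0.3300   0.6500]
(I − A)⁻¹ = adj(I−A) / det(I−A) ≈
  [   1.5625     1.2500     1.2500]
  [   0.5762     1.8359     0.5859]
  [   0.8301     1.2891     2.5391]
Δx = (I − A)⁻¹ Δd with Δd having +25 in the Publishing component and 0 elsewhere.
So Δx_1 = L_11 · (+25), where L_11 = adj(I−A)_11 / det(I−A) = 0.4000 / 0.2560.
Δx_1 = 0.4000 × (+25) / 0.2560 = 10.00 / 0.2560 ≈ 39.06.

Δx_1 = 39.06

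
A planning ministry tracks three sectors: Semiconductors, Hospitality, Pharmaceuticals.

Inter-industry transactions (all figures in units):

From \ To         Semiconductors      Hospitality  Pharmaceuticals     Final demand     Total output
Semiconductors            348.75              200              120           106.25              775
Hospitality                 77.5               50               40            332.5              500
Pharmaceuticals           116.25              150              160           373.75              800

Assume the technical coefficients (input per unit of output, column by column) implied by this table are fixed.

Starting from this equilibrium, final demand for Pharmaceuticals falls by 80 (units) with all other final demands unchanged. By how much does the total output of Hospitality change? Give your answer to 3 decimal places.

Δx_2 = -10.366

Technical coefficients a_ij = z_ij / X_j:
  a_11 = 348.75/775 = 0.45, a_21 = 77.5/775 = 0.10, a_31 = 116.25/775 = 0.15
  a_12 = 200/500 = 0.40, a_22 = 50/500 = 0.10, a_32 = 150/500 = 0.30
  a_13 = 120/800 = 0.15, a_23 = 40/800 = 0.05, a_33 = 160/800 = 0.20
I − A =
  [   0.55    -0.40    -0.15]
  [  -0.10     0.90    -0.05]
  [  -0.15    -0.30     0.80]
Cofactors of I−A, C_ij = (−1)^(i+j)·(minor ij) (rows/columns in the sector order above):
  C_11 = (0.90)(0.80) − (-0.05)(-0.30) = 0.7050
  C_12 = −[(-0.10)(0.80) − (-0.05)(-0.15)] = 0.0875
  C_13 = (-0.10)(-0.30) − (0.90)(-0.15) = 0.1650
  C_21 = −[(-0.40)(0.80) − (-0.15)(-0.30)] = 0.3650
  C_22 = (0.55)(0.80) − (-0.15)(-0.15) = 0.4175
  C_23 = −[(0.55)(-0.30) − (-0.40)(-0.15)] = 0.2250
  C_31 = (-0.40)(-0.05) − (-0.15)(0.90) = 0.1550
  C_32 = −[(0.55)(-0.05) − (-0.15)(-0.10)] = 0.0425
  C_33 = (0.55)(0.90) − (-0.40)(-0.10) = 0.4550
det(I−A) = Σ_j (I−A)_1j·C_1j = (0.55)(0.7050) + (-0.40)(0.0875) + (-0.15)(0.1650) = 0.3280
adj(I−A) = Cᵀ =
  [ 0.7050   0.3650   0.1550]
  [ 0.0875   0.4175   0.0425]
  [ 0.1650   0.2250   0.4550]
(I − A)⁻¹ = adj(I−A) / det(I−A) ≈
  [   2.1494     1.1128     0.4726]
  [   0.2668     1.2729     0.1296]
  [   0.5030     0.6860     1.3872]
Δx = (I − A)⁻¹ Δd with Δd having -80 in the Pharmaceuticals component and 0 elsewhere.
So Δx_2 = L_23 · (-80), where L_23 = adj(I−A)_23 / det(I−A) = 0.0425 / 0.3280.
Δx_2 = 0.0425 × (-80) / 0.3280 = -3.40 / 0.3280 ≈ -10.366.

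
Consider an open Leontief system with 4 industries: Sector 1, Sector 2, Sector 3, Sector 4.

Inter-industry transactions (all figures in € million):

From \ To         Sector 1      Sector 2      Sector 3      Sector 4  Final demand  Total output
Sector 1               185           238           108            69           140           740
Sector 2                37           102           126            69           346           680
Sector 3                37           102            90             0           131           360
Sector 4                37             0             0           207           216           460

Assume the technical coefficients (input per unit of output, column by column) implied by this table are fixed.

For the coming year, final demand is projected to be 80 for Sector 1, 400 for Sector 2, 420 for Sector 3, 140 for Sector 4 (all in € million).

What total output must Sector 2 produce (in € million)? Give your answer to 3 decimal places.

Technical coefficients a_ij = z_ij / X_j:
  a_11 = 185/740 = 0.25, a_21 = 37/740 = 0.05, a_31 = 37/740 = 0.05, a_41 = 37/740 = 0.05
  a_12 = 238/680 = 0.35, a_22 = 102/680 = 0.15, a_32 = 102/680 = 0.15, a_42 = 0/680 = 0.00
  a_13 = 108/360 = 0.30, a_23 = 126/360 = 0.35, a_33 = 90/360 = 0.25, a_43 = 0/360 = 0.00
  a_14 = 69/460 = 0.15, a_24 = 69/460 = 0.15, a_34 = 0/460 = 0.00, a_44 = 207/460 = 0.45
I − A =
  [   0.75    -0.35    -0.30    -0.15]
  [  -0.05     0.85    -0.35    -0.15]
  [  -0.05    -0.15     0.75     0.00]
  [  -0.05     0.00     0.00     0.55]
Compute the cofactors C_ij = (−1)^(i+j)·(3×3 minor ij) of I−A; the adjugate is their transpose:
adj(I−A) = Cᵀ =
  [ 0.321750   0.169125   0.207625   0.133875]
  [ 0.035875   0.295500   0.152250   0.090375]
  [ 0.028625   0.070375   0.332000   0.027000]
  [ 0.029250   0.015375   0.018875   0.404500]
det(I−A) = Σ_j (I−A)_1j·C_1j = (0.75)(0.321750) + (-0.35)(0.035875) + (-0.30)(0.028625) + (-0.15)(0.029250) = 0.21578125
(I − A)⁻¹ = adj(I−A) / det(I−A) ≈
  [   1.4911     0.7838     0.9622     0.6204]
  [   0.1663     1.3694     0.7056     0.4188]
  [   0.1327     0.3261     1.5386     0.1251]
  [   0.1356     0.0713     0.0875     1.8746]
x = (I − A)⁻¹ d = adj(I−A)·d / det(I−A), with det(I−A) = 0.21578125:
  x_1 = (0.321750·80 + 0.169125·400 + 0.207625·420 + 0.133875·140) / 0.21578125 = 199.335 / 0.21578125 ≈ 923.783
  x_2 = (0.035875·80 + 0.295500·400 + 0.152250·420 + 0.090375·140) / 0.21578125 = 197.6675 / 0.21578125 ≈ 916.055
  x_3 = (0.028625·80 + 0.070375·400 + 0.332000·420 + 0.027000·140) / 0.21578125 = 173.66 / 0.21578125 ≈ 804.797
  x_4 = (0.029250·80 + 0.015375·400 + 0.018875·420 + 0.404500·140) / 0.21578125 = 73.0475 / 0.21578125 ≈ 338.526

x_2 = 916.055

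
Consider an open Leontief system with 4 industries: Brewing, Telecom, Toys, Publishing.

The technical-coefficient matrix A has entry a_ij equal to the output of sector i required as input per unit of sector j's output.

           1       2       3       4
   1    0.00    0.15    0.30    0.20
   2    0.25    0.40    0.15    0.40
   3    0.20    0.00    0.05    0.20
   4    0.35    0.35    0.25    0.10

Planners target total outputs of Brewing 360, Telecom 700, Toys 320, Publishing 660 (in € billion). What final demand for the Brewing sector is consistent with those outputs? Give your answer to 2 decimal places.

I − A =
  [   1.00    -0.15    -0.30    -0.20]
  [  -0.25     0.60    -0.15    -0.40]
  [  -0.20     0.00     0.95    -0.20]
  [  -0.35    -0.35    -0.25     0.90]
d = (I − A) x:
  d_1 = (+1.00)·360 + (-0.15)·700 + (-0.30)·320 + (-0.20)·660 = 27.00
  d_2 = (-0.25)·360 + (+0.60)·700 + (-0.15)·320 + (-0.40)·660 = 18.00
  d_3 = (-0.20)·360 + (+0.00)·700 + (+0.95)·320 + (-0.20)·660 = 100.00
  d_4 = (-0.35)·360 + (-0.35)·700 + (-0.25)·320 + (+0.90)·660 = 143.00

d_1 = 27.00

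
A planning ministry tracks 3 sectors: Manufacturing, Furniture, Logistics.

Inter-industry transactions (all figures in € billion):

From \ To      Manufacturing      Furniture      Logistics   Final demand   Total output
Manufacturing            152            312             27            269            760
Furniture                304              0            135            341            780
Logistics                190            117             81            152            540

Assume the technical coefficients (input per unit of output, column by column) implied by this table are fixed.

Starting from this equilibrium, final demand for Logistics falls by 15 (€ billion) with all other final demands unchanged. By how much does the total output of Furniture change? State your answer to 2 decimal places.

Δx_2 = -6.97

Technical coefficients a_ij = z_ij / X_j:
  a_11 = 152/760 = 0.20, a_21 = 304/760 = 0.40, a_31 = 190/760 = 0.25
  a_12 = 312/780 = 0.40, a_22 = 0/780 = 0.00, a_32 = 117/780 = 0.15
  a_13 = 27/540 = 0.05, a_23 = 135/540 = 0.25, a_33 = 81/540 = 0.15
I − A =
  [   0.80    -0.40    -0.05]
  [  -0.40     1.00    -0.25]
  [  -0.25    -0.15     0.85]
Cofactors of I−A, C_ij = (−1)^(i+j)·(minor ij) (rows/columns in the sector order above):
  C_11 = (1.00)(0.85) − (-0.25)(-0.15) = 0.8125
  C_12 = −[(-0.40)(0.85) − (-0.25)(-0.25)] = 0.4025
  C_13 = (-0.40)(-0.15) − (1.00)(-0.25) = 0.3100
  C_21 = −[(-0.40)(0.85) − (-0.05)(-0.15)] = 0.3475
  C_22 = (0.80)(0.85) − (-0.05)(-0.25) = 0.6675
  C_23 = −[(0.80)(-0.15) − (-0.40)(-0.25)] = 0.2200
  C_31 = (-0.40)(-0.25) − (-0.05)(1.00) = 0.1500
  C_32 = −[(0.80)(-0.25) − (-0.05)(-0.40)] = 0.2200
  C_33 = (0.80)(1.00) − (-0.40)(-0.40) = 0.6400
det(I−A) = Σ_j (I−A)_1j·C_1j = (0.80)(0.8125) + (-0.40)(0.4025) + (-0.05)(0.3100) = 0.4735
adj(I−A) = Cᵀ =
  [ 0.8125   0.3475   0.1500]
  [ 0.4025   0.6675   0.2200]
  [ 0.3100   0.2200   0.6400]
(I − A)⁻¹ = adj(I−A) / det(I−A) ≈
  [   1.7159     0.7339     0.3168]
  [   0.8501     1.4097     0.4646]
  [   0.6547     0.4646     1.3516]
Δx = (I − A)⁻¹ Δd with Δd having -15 in the Logistics component and 0 elsewhere.
So Δx_2 = L_23 · (-15), where L_23 = adj(I−A)_23 / det(I−A) = 0.2200 / 0.4735.
Δx_2 = 0.2200 × (-15) / 0.4735 = -3.30 / 0.4735 ≈ -6.97.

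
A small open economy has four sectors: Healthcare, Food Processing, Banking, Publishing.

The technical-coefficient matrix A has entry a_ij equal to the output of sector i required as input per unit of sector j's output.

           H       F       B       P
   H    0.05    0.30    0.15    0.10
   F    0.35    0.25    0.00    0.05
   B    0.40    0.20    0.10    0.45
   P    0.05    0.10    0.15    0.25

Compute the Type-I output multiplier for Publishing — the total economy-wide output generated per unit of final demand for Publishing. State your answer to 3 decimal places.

m_P = 3.445

I − A =
  [   0.95    -0.30    -0.15    -0.10]
  [  -0.35     0.75     0.00    -0.05]
  [  -0.40    -0.20     0.90    -0.45]
  [  -0.05    -0.10    -0.15     0.75]
Compute the cofactors C_ij = (−1)^(i+j)·(3×3 minor ij) of I−A; the adjugate is their transpose:
adj(I−A) = Cᵀ =
  [ 0.449625   0.223500   0.097125   0.133125]
  [ 0.217875   0.518250   0.052125   0.094875]
  [ 0.308625   0.285000   0.442875   0.325875]
  [ 0.120750   0.141000   0.102000   0.491250]
det(I−A) = Σ_j (I−A)_1j·C_1j = (0.95)(0.449625) + (-0.30)(0.217875) + (-0.15)(0.308625) + (-0.10)(0.120750) = 0.3034125
(I − A)⁻¹ = adj(I−A) / det(I−A) ≈
  [   1.4819     0.7366     0.3201     0.4388]
  [   0.7181     1.7081     0.1718     0.3127]
  [   1.0172     0.9393     1.4596     1.0740]
  [   0.3980     0.4647     0.3362     1.6191]
The output multiplier for sector j is the column-j sum of the Leontief inverse (I − A)⁻¹ = adj(I−A) / det(I−A).
Column P of adj(I−A): (0.133125, 0.094875, 0.325875, 0.491250); det(I−A) = 0.3034125.
m_P = (0.133125 + 0.094875 + 0.325875 + 0.491250) / 0.3034125 = 1.045125 / 0.3034125 ≈ 3.445.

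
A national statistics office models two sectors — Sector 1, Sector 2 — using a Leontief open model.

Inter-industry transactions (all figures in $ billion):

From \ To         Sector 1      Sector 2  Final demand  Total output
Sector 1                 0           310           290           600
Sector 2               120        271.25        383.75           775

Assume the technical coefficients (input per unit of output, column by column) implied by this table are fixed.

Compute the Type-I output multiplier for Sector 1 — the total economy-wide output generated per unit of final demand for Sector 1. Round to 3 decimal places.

Technical coefficients a_ij = z_ij / X_j:
  a_11 = 0/600 = 0.00, a_21 = 120/600 = 0.20
  a_12 = 310/775 = 0.40, a_22 = 271.25/775 = 0.35
I − A =
  [   1.00    -0.40]
  [  -0.20     0.65]
det(I−A) = (1.00)(0.65) − (-0.40)(-0.20) = 0.5700
adj(I−A) = [[0.65, 0.40], [0.20, 1.00]]
(I − A)⁻¹ = adj(I−A) / det(I−A) ≈
  [   1.1404     0.7018]
  [   0.3509     1.7544]
The output multiplier for sector j is the column-j sum of the Leontief inverse (I − A)⁻¹ = adj(I−A) / det(I−A).
Column 1 of adj(I−A): (0.65, 0.20); det(I−A) = 0.5700.
m_1 = (0.65 + 0.20) / 0.5700 = 0.85 / 0.5700 ≈ 1.491.

m_1 = 1.491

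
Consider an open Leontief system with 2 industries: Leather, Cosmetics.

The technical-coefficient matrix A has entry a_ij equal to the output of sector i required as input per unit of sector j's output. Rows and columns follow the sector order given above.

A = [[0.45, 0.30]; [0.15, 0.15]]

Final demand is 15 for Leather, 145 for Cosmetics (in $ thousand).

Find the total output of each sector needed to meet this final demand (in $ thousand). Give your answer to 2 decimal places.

I − A =
  [   0.55    -0.30]
  [  -0.15     0.85]
det(I−A) = (0.55)(0.85) − (-0.30)(-0.15) = 0.4225
adj(I−A) = [[0.85, 0.30], [0.15, 0.55]]
(I − A)⁻¹ = adj(I−A) / det(I−A) ≈
  [   2.0118     0.7101]
  [   0.3550     1.3018]
x = (I − A)⁻¹ d = adj(I−A)·d / det(I−A), with det(I−A) = 0.4225:
  x_L = (0.85·15 + 0.30·145) / 0.4225 = 56.25 / 0.4225 ≈ 133.14
  x_C = (0.15·15 + 0.55·145) / 0.4225 = 82.00 / 0.4225 ≈ 194.08

x_L = 133.14, x_C = 194.08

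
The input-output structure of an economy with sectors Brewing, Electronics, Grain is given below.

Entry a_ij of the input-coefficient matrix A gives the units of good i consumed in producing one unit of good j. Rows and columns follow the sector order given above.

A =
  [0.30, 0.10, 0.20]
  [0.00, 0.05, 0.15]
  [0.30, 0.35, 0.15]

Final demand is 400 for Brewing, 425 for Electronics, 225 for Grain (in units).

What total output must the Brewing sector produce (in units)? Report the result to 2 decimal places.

I − A =
  [   0.70    -0.10    -0.20]
  [   0.00     0.95    -0.15]
  [  -0.30    -0.35     0.85]
Cofactors of I−A, C_ij = (−1)^(i+j)·(minor ij) (rows/columns in the sector order above):
  C_11 = (0.95)(0.85) − (-0.15)(-0.35) = 0.7550
  C_12 = −[(0.00)(0.85) − (-0.15)(-0.30)] = 0.0450
  C_13 = (0.00)(-0.35) − (0.95)(-0.30) = 0.2850
  C_21 = −[(-0.10)(0.85) − (-0.20)(-0.35)] = 0.1550
  C_22 = (0.70)(0.85) − (-0.20)(-0.30) = 0.5350
  C_23 = −[(0.70)(-0.35) − (-0.10)(-0.30)] = 0.2750
  C_31 = (-0.10)(-0.15) − (-0.20)(0.95) = 0.2050
  C_32 = −[(0.70)(-0.15) − (-0.20)(0.00)] = 0.1050
  C_33 = (0.70)(0.95) − (-0.10)(0.00) = 0.6650
det(I−A) = Σ_j (I−A)_1j·C_1j = (0.70)(0.7550) + (-0.10)(0.0450) + (-0.20)(0.2850) = 0.4670
adj(I−A) = Cᵀ =
  [ 0.7550   0.1550   0.2050]
  [ 0.0450   0.5350   0.1050]
  [ 0.2850   0.2750   0.6650]
(I − A)⁻¹ = adj(I−A) / det(I−A) ≈
  [   1.6167     0.3319     0.4390]
  [   0.0964     1.1456     0.2248]
  [   0.6103     0.5889     1.4240]
x = (I − A)⁻¹ d = adj(I−A)·d / det(I−A), with det(I−A) = 0.4670:
  x_1 = (0.7550·400 + 0.1550·425 + 0.2050·225) / 0.4670 = 414.00 / 0.4670 ≈ 886.51
  x_2 = (0.0450·400 + 0.5350·425 + 0.1050·225) / 0.4670 = 269.00 / 0.4670 ≈ 576.02
  x_3 = (0.2850·400 + 0.2750·425 + 0.6650·225) / 0.4670 = 380.50 / 0.4670 ≈ 814.78

x_1 = 886.51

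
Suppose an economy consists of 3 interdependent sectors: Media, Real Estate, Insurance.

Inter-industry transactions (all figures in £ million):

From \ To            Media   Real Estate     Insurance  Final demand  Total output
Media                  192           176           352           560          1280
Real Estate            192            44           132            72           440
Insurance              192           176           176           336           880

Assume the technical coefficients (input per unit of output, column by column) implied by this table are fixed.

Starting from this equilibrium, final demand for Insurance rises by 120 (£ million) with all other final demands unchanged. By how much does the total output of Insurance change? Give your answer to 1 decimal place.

Δx_3 = 198.6

Technical coefficients a_ij = z_ij / X_j:
  a_11 = 192/1280 = 0.15, a_21 = 192/1280 = 0.15, a_31 = 192/1280 = 0.15
  a_12 = 176/440 = 0.40, a_22 = 44/440 = 0.10, a_32 = 176/440 = 0.40
  a_13 = 352/880 = 0.40, a_23 = 132/880 = 0.15, a_33 = 176/880 = 0.20
I − A =
  [   0.85    -0.40    -0.40]
  [  -0.15     0.90    -0.15]
  [  -0.15    -0.40     0.80]
Cofactors of I−A, C_ij = (−1)^(i+j)·(minor ij) (rows/columns in the sector order above):
  C_11 = (0.90)(0.80) − (-0.15)(-0.40) = 0.6600
  C_12 = −[(-0.15)(0.80) − (-0.15)(-0.15)] = 0.1425
  C_13 = (-0.15)(-0.40) − (0.90)(-0.15) = 0.1950
  C_21 = −[(-0.40)(0.80) − (-0.40)(-0.40)] = 0.4800
  C_22 = (0.85)(0.80) − (-0.40)(-0.15) = 0.6200
  C_23 = −[(0.85)(-0.40) − (-0.40)(-0.15)] = 0.4000
  C_31 = (-0.40)(-0.15) − (-0.40)(0.90) = 0.4200
  C_32 = −[(0.85)(-0.15) − (-0.40)(-0.15)] = 0.1875
  C_33 = (0.85)(0.90) − (-0.40)(-0.15) = 0.7050
det(I−A) = Σ_j (I−A)_1j·C_1j = (0.85)(0.6600) + (-0.40)(0.1425) + (-0.40)(0.1950) = 0.4260
adj(I−A) = Cᵀ =
  [ 0.6600   0.4800   0.4200]
  [ 0.1425   0.6200   0.1875]
  [ 0.1950   0.4000   0.7050]
(I − A)⁻¹ = adj(I−A) / det(I−A) ≈
  [   1.5493     1.1268     0.9859]
  [   0.3345     1.4554     0.4401]
  [   0.4577     0.9390     1.6549]
Δx = (I − A)⁻¹ Δd with Δd having +120 in the Insurance component and 0 elsewhere.
So Δx_3 = L_33 · (+120), where L_33 = adj(I−A)_33 / det(I−A) = 0.7050 / 0.4260.
Δx_3 = 0.7050 × (+120) / 0.4260 = 84.60 / 0.4260 ≈ 198.6.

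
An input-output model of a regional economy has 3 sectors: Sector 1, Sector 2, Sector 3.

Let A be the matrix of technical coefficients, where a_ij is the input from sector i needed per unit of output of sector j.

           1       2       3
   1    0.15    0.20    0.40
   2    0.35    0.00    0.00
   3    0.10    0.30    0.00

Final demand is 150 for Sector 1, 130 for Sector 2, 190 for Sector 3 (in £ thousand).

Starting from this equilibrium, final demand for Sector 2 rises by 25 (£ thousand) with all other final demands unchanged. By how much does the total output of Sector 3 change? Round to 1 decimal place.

Δx_3 = 9.8

I − A =
  [   0.85    -0.20    -0.40]
  [  -0.35     1.00     0.00]
  [  -0.10    -0.30     1.00]
Cofactors of I−A, C_ij = (−1)^(i+j)·(minor ij) (rows/columns in the sector order above):
  C_11 = (1.00)(1.00) − (0.00)(-0.30) = 1.0000
  C_12 = −[(-0.35)(1.00) − (0.00)(-0.10)] = 0.3500
  C_13 = (-0.35)(-0.30) − (1.00)(-0.10) = 0.2050
  C_21 = −[(-0.20)(1.00) − (-0.40)(-0.30)] = 0.3200
  C_22 = (0.85)(1.00) − (-0.40)(-0.10) = 0.8100
  C_23 = −[(0.85)(-0.30) − (-0.20)(-0.10)] = 0.2750
  C_31 = (-0.20)(0.00) − (-0.40)(1.00) = 0.4000
  C_32 = −[(0.85)(0.00) − (-0.40)(-0.35)] = 0.1400
  C_33 = (0.85)(1.00) − (-0.20)(-0.35) = 0.7800
det(I−A) = Σ_j (I−A)_1j·C_1j = (0.85)(1.0000) + (-0.20)(0.3500) + (-0.40)(0.2050) = 0.6980
adj(I−A) = Cᵀ =
  [ 1.0000   0.3200   0.4000]
  [ 0.3500   0.8100   0.1400]
  [ 0.2050   0.2750   0.7800]
(I − A)⁻¹ = adj(I−A) / det(I−A) ≈
  [   1.4327     0.4585     0.5731]
  [   0.5014     1.1605     0.2006]
  [   0.2937     0.3940     1.1175]
Δx = (I − A)⁻¹ Δd with Δd having +25 in the Sector 2 component and 0 elsewhere.
So Δx_3 = L_32 · (+25), where L_32 = adj(I−A)_32 / det(I−A) = 0.2750 / 0.6980.
Δx_3 = 0.2750 × (+25) / 0.6980 = 6.875 / 0.6980 ≈ 9.8.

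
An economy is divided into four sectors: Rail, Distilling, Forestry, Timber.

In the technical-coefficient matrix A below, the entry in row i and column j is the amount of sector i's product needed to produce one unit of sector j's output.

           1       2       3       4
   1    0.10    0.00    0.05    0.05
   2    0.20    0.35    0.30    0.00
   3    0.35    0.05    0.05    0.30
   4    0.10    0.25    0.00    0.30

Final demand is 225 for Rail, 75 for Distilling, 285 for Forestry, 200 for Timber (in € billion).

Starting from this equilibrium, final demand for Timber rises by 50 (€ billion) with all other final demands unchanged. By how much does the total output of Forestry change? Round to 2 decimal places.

Δx_3 = 27.35

I − A =
  [   0.90     0.00    -0.05    -0.05]
  [  -0.20     0.65    -0.30     0.00]
  [  -0.35    -0.05     0.95    -0.30]
  [  -0.10    -0.25     0.00     0.70]
Compute the cofactors C_ij = (−1)^(i+j)·(3×3 minor ij) of I−A; the adjugate is their transpose:
adj(I−A) = Cᵀ =
  [ 0.399250   0.017375   0.026500   0.039875]
  [ 0.215500   0.580000   0.194500   0.098750]
  [ 0.200750   0.103125   0.403750   0.187375]
  [ 0.134000   0.209625   0.073250   0.530375]
det(I−A) = Σ_j (I−A)_1j·C_1j = (0.90)(0.399250) + (0.00)(0.215500) + (-0.05)(0.200750) + (-0.05)(0.134000) = 0.3425875
(I − A)⁻¹ = adj(I−A) / det(I−A) ≈
  [   1.1654     0.0507     0.0774     0.1164]
  [   0.6290     1.6930     0.5677     0.2882]
  [   0.5860     0.3010     1.1785     0.5469]
  [   0.3911     0.6119     0.2138     1.5481]
Δx = (I − A)⁻¹ Δd with Δd having +50 in the Timber component and 0 elsewhere.
So Δx_3 = L_34 · (+50), where L_34 = adj(I−A)_34 / det(I−A) = 0.187375 / 0.3425875.
Δx_3 = 0.187375 × (+50) / 0.3425875 = 9.36875 / 0.3425875 ≈ 27.35.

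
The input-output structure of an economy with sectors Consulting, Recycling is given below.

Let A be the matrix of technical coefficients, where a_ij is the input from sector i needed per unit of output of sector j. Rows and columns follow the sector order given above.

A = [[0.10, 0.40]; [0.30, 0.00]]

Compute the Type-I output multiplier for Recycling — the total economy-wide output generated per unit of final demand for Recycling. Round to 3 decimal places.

m_R = 1.667

I − A =
  [   0.90    -0.40]
  [  -0.30     1.00]
det(I−A) = (0.90)(1.00) − (-0.40)(-0.30) = 0.7800
adj(I−A) = [[1.00, 0.40], [0.30, 0.90]]
(I − A)⁻¹ = adj(I−A) / det(I−A) ≈
  [   1.2821     0.5128]
  [   0.3846     1.1538]
The output multiplier for sector j is the column-j sum of the Leontief inverse (I − A)⁻¹ = adj(I−A) / det(I−A).
Column R of adj(I−A): (0.40, 0.90); det(I−A) = 0.7800.
m_R = (0.40 + 0.90) / 0.7800 = 1.30 / 0.7800 ≈ 1.667.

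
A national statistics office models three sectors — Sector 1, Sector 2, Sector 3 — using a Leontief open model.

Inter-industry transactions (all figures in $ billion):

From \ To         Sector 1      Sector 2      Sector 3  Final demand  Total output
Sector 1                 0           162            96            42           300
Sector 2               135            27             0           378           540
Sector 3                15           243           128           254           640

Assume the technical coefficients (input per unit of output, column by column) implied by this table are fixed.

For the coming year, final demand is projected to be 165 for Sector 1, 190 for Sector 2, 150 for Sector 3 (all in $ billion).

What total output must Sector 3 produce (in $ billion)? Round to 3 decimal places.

Technical coefficients a_ij = z_ij / X_j:
  a_11 = 0/300 = 0.00, a_21 = 135/300 = 0.45, a_31 = 15/300 = 0.05
  a_12 = 162/540 = 0.30, a_22 = 27/540 = 0.05, a_32 = 243/540 = 0.45
  a_13 = 96/640 = 0.15, a_23 = 0/640 = 0.00, a_33 = 128/640 = 0.20
I − A =
  [   1.00    -0.30    -0.15]
  [  -0.45     0.95     0.00]
  [  -0.05    -0.45     0.80]
Cofactors of I−A, C_ij = (−1)^(i+j)·(minor ij) (rows/columns in the sector order above):
  C_11 = (0.95)(0.80) − (0.00)(-0.45) = 0.7600
  C_12 = −[(-0.45)(0.80) − (0.00)(-0.05)] = 0.3600
  C_13 = (-0.45)(-0.45) − (0.95)(-0.05) = 0.2500
  C_21 = −[(-0.30)(0.80) − (-0.15)(-0.45)] = 0.3075
  C_22 = (1.00)(0.80) − (-0.15)(-0.05) = 0.7925
  C_23 = −[(1.00)(-0.45) − (-0.30)(-0.05)] = 0.4650
  C_31 = (-0.30)(0.00) − (-0.15)(0.95) = 0.1425
  C_32 = −[(1.00)(0.00) − (-0.15)(-0.45)] = 0.0675
  C_33 = (1.00)(0.95) − (-0.30)(-0.45) = 0.8150
det(I−A) = Σ_j (I−A)_1j·C_1j = (1.00)(0.7600) + (-0.30)(0.3600) + (-0.15)(0.2500) = 0.6145
adj(I−A) = Cᵀ =
  [ 0.7600   0.3075   0.1425]
  [ 0.3600   0.7925   0.0675]
  [ 0.2500   0.4650   0.8150]
(I − A)⁻¹ = adj(I−A) / det(I−A) ≈
  [   1.2368     0.5004     0.2319]
  [   0.5858     1.2897     0.1098]
  [   0.4068     0.7567     1.3263]
x = (I − A)⁻¹ d = adj(I−A)·d / det(I−A), with det(I−A) = 0.6145:
  x_1 = (0.7600·165 + 0.3075·190 + 0.1425·150) / 0.6145 = 205.20 / 0.6145 ≈ 333.930
  x_2 = (0.3600·165 + 0.7925·190 + 0.0675·150) / 0.6145 = 220.10 / 0.6145 ≈ 358.177
  x_3 = (0.2500·165 + 0.4650·190 + 0.8150·150) / 0.6145 = 251.85 / 0.6145 ≈ 409.845

x_3 = 409.845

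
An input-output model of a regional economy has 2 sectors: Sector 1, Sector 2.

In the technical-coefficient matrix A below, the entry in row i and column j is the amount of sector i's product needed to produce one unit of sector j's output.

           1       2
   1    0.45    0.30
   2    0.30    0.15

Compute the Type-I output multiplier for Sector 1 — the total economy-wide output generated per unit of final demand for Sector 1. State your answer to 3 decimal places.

I − A =
  [   0.55    -0.30]
  [  -0.30     0.85]
det(I−A) = (0.55)(0.85) − (-0.30)(-0.30) = 0.3775
adj(I−A) = [[0.85, 0.30], [0.30, 0.55]]
(I − A)⁻¹ = adj(I−A) / det(I−A) ≈
  [   2.2517     0.7947]
  [   0.7947     1.4570]
The output multiplier for sector j is the column-j sum of the Leontief inverse (I − A)⁻¹ = adj(I−A) / det(I−A).
Column 1 of adj(I−A): (0.85, 0.30); det(I−A) = 0.3775.
m_1 = (0.85 + 0.30) / 0.3775 = 1.15 / 0.3775 ≈ 3.046.

m_1 = 3.046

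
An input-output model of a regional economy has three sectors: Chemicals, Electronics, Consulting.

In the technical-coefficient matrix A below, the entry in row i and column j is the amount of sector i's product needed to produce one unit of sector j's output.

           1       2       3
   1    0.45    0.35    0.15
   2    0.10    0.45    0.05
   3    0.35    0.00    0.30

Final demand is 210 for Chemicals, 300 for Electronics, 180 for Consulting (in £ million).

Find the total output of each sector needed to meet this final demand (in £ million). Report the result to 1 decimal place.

I − A =
  [   0.55    -0.35    -0.15]
  [  -0.10     0.55    -0.05]
  [  -0.35     0.00     0.70]
Cofactors of I−A, C_ij = (−1)^(i+j)·(minor ij) (rows/columns in the sector order above):
  C_11 = (0.55)(0.70) − (-0.05)(0.00) = 0.3850
  C_12 = −[(-0.10)(0.70) − (-0.05)(-0.35)] = 0.0875
  C_13 = (-0.10)(0.00) − (0.55)(-0.35) = 0.1925
  C_21 = −[(-0.35)(0.70) − (-0.15)(0.00)] = 0.2450
  C_22 = (0.55)(0.70) − (-0.15)(-0.35) = 0.3325
  C_23 = −[(0.55)(0.00) − (-0.35)(-0.35)] = 0.1225
  C_31 = (-0.35)(-0.05) − (-0.15)(0.55) = 0.1000
  C_32 = −[(0.55)(-0.05) − (-0.15)(-0.10)] = 0.0425
  C_33 = (0.55)(0.55) − (-0.35)(-0.10) = 0.2675
det(I−A) = Σ_j (I−A)_1j·C_1j = (0.55)(0.3850) + (-0.35)(0.0875) + (-0.15)(0.1925) = 0.15225
adj(I−A) = Cᵀ =
  [ 0.3850   0.2450   0.1000]
  [ 0.0875   0.3325   0.0425]
  [ 0.1925   0.1225   0.2675]
(I − A)⁻¹ = adj(I−A) / det(I−A) ≈
  [   2.5287     1.6092     0.6568]
  [   0.5747     2.1839     0.2791]
  [   1.2644     0.8046     1.7570]
x = (I − A)⁻¹ d = adj(I−A)·d / det(I−A), with det(I−A) = 0.15225:
  x_1 = (0.3850·210 + 0.2450·300 + 0.1000·180) / 0.15225 = 172.35 / 0.15225 ≈ 1132.0
  x_2 = (0.0875·210 + 0.3325·300 + 0.0425·180) / 0.15225 = 125.775 / 0.15225 ≈ 826.1
  x_3 = (0.1925·210 + 0.1225·300 + 0.2675·180) / 0.15225 = 125.325 / 0.15225 ≈ 823.2

x_1 = 1132.0, x_2 = 826.1, x_3 = 823.2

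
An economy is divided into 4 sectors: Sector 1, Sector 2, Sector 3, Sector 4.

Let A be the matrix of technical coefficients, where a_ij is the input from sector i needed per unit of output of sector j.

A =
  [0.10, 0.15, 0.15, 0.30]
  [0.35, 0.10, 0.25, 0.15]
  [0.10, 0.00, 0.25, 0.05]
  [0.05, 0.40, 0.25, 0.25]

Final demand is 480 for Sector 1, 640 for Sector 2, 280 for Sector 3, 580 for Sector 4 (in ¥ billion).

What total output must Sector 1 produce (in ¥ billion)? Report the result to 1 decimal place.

I − A =
  [   0.90    -0.15    -0.15    -0.30]
  [  -0.35     0.90    -0.25    -0.15]
  [  -0.10     0.00     0.75    -0.05]
  [  -0.05    -0.40    -0.25     0.75]
Compute the cofactors C_ij = (−1)^(i+j)·(3×3 minor ij) of I−A; the adjugate is their transpose:
adj(I−A) = Cᵀ =
  [ 0.445000   0.175500   0.223500   0.228000]
  [ 0.221250   0.464625   0.265500   0.199125]
  [ 0.070750   0.041625   0.457500   0.067125]
  [ 0.171250   0.273375   0.309000   0.550875]
det(I−A) = Σ_j (I−A)_1j·C_1j = (0.90)(0.445000) + (-0.15)(0.221250) + (-0.15)(0.070750) + (-0.30)(0.171250) = 0.305325
(I − A)⁻¹ = adj(I−A) / det(I−A) ≈
  [   1.4575     0.5748     0.7320     0.7467]
  [   0.7246     1.5217     0.8696     0.6522]
  [   0.2317     0.1363     1.4984     0.2198]
  [   0.5609     0.8954     1.0120     1.8042]
x = (I − A)⁻¹ d = adj(I−A)·d / det(I−A), with det(I−A) = 0.305325:
  x_1 = (0.445000·480 + 0.175500·640 + 0.223500·280 + 0.228000·580) / 0.305325 = 520.74 / 0.305325 ≈ 1705.5
  x_2 = (0.221250·480 + 0.464625·640 + 0.265500·280 + 0.199125·580) / 0.305325 = 593.3925 / 0.305325 ≈ 1943.5
  x_3 = (0.070750·480 + 0.041625·640 + 0.457500·280 + 0.067125·580) / 0.305325 = 227.6325 / 0.305325 ≈ 745.5
  x_4 = (0.171250·480 + 0.273375·640 + 0.309000·280 + 0.550875·580) / 0.305325 = 663.1875 / 0.305325 ≈ 2172.1

x_1 = 1705.5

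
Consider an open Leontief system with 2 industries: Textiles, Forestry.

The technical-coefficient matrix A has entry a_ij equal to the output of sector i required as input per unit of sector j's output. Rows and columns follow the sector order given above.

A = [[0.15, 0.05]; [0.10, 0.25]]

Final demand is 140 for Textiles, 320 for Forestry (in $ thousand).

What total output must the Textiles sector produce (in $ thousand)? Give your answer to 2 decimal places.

I − A =
  [   0.85    -0.05]
  [  -0.10     0.75]
det(I−A) = (0.85)(0.75) − (-0.05)(-0.10) = 0.6325
adj(I−A) = [[0.75, 0.05], [0.10, 0.85]]
(I − A)⁻¹ = adj(I−A) / det(I−A) ≈
  [   1.1858     0.0791]
  [   0.1581     1.3439]
x = (I − A)⁻¹ d = adj(I−A)·d / det(I−A), with det(I−A) = 0.6325:
  x_T = (0.75·140 + 0.05·320) / 0.6325 = 121.00 / 0.6325 ≈ 191.30
  x_F = (0.10·140 + 0.85·320) / 0.6325 = 286.00 / 0.6325 ≈ 452.17

x_T = 191.30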